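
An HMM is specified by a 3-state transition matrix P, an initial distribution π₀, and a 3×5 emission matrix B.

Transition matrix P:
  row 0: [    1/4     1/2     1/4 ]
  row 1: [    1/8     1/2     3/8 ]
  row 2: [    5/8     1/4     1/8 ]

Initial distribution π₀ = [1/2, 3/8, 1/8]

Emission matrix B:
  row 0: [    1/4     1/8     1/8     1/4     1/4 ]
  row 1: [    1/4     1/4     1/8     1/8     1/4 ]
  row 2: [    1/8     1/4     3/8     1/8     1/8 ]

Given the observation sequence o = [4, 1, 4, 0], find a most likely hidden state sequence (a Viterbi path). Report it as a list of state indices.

t=0: δ = [1.250e-01, 9.375e-02, 1.562e-02]  (obs o_0=4)
t=1: δ = [3.906e-03, 1.562e-02, 8.789e-03]  ψ = [0, 0, 1]  (obs o_1=1)
t=2: δ = [1.373e-03, 1.953e-03, 7.324e-04]  ψ = [2, 1, 1]  (obs o_2=4)
t=3: δ = [1.144e-04, 2.441e-04, 9.155e-05]  ψ = [2, 1, 1]  (obs o_3=0)
backtrack: best end state = 1; path = [0, 1, 1, 1]

path = [0, 1, 1, 1]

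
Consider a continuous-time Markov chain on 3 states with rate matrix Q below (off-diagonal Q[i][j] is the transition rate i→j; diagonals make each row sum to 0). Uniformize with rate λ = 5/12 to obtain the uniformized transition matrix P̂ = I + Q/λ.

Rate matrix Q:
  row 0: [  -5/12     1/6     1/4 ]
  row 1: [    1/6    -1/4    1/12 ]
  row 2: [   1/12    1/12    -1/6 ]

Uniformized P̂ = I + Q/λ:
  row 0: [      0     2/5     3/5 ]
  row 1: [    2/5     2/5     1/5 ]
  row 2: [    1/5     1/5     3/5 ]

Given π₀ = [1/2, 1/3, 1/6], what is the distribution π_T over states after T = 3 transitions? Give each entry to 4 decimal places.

t=0: π = [0.5000, 0.3333, 0.1667]
t=1: π = [0.1667, 0.3667, 0.4667]
t=2: π = [0.2400, 0.3067, 0.4533]
t=3: π = [0.2133, 0.3093, 0.4773]

π = [0.2133, 0.3093, 0.4773]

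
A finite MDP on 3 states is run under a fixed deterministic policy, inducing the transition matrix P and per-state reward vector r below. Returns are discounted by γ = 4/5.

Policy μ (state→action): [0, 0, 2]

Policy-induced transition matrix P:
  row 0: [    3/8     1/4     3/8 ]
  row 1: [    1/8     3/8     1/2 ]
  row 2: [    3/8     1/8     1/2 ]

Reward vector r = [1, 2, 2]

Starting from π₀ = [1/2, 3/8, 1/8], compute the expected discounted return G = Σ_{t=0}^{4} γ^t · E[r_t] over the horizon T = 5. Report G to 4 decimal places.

G = 5.5097

t=0: π = [0.5000, 0.3750, 0.1250], E[r] = 1.5000, γ^t·E[r] = 1.500000, running G = 1.500000
t=1: π = [0.2813, 0.2813, 0.4375], E[r] = 1.7188, γ^t·E[r] = 1.375000, running G = 2.875000
t=2: π = [0.3047, 0.2305, 0.4648], E[r] = 1.6953, γ^t·E[r] = 1.085000, running G = 3.960000
t=3: π = [0.3174, 0.2207, 0.4619], E[r] = 1.6826, γ^t·E[r] = 0.861500, running G = 4.821500
t=4: π = [0.3198, 0.2198, 0.4603], E[r] = 1.6802, γ^t·E[r] = 0.688200, running G = 5.509700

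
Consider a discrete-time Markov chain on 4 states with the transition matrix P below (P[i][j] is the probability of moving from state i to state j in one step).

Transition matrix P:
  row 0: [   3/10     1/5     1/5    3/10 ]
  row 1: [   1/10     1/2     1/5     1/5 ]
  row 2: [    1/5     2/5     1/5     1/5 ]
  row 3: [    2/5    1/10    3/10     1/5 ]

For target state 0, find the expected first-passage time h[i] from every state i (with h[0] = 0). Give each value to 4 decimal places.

h = [0.0000, 5.4945, 4.9451, 3.7912]

First-step conditioning: h[0] = 0; for i ≠ 0, h[i] = 1 + Σ_k P[i][k]·h[k].
  h[1] = 1 + 1/2·h[1] + 1/5·h[2] + 1/5·h[3]
  h[2] = 1 + 2/5·h[1] + 1/5·h[2] + 1/5·h[3]
  h[3] = 1 + 1/10·h[1] + 3/10·h[2] + 1/5·h[3]
Solving the 3×3 linear system over states ≠ 0 gives exactly h = [0, 500/91, 450/91, 345/91] (h[0] = 0 is the target).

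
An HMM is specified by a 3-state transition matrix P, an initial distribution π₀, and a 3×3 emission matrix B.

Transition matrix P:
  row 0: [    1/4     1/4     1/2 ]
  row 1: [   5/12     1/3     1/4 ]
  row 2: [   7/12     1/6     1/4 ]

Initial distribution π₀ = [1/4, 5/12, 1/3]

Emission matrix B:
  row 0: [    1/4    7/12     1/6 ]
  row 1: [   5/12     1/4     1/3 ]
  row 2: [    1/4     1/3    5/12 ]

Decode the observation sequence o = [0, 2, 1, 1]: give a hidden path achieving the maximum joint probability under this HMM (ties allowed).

path = [1, 2, 0, 2]

t=0: δ = [6.250e-02, 1.736e-01, 8.333e-02]  (obs o_0=0)
t=1: δ = [1.206e-02, 1.929e-02, 1.808e-02]  ψ = [1, 1, 1]  (obs o_1=2)
t=2: δ = [6.154e-03, 1.608e-03, 2.009e-03]  ψ = [2, 1, 0]  (obs o_2=1)
t=3: δ = [8.974e-04, 3.846e-04, 1.026e-03]  ψ = [0, 0, 0]  (obs o_3=1)
backtrack: best end state = 2; path = [1, 2, 0, 2]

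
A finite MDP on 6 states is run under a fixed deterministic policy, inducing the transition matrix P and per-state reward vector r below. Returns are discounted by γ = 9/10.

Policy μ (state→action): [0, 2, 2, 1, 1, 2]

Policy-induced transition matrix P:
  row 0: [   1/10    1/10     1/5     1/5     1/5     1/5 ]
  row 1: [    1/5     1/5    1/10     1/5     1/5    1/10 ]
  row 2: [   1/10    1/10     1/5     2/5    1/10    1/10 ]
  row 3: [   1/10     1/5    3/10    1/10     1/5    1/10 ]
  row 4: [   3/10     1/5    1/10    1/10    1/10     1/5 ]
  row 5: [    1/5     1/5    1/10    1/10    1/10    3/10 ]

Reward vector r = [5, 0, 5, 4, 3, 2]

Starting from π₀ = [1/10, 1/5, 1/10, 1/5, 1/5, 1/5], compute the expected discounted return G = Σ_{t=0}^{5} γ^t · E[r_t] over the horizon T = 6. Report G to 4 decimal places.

G = 14.4873

t=0: π = [0.1000, 0.2000, 0.1000, 0.2000, 0.2000, 0.2000], E[r] = 2.8000, γ^t·E[r] = 2.800000, running G = 2.800000
t=1: π = [0.1800, 0.1800, 0.1600, 0.1600, 0.1500, 0.1700], E[r] = 3.1300, γ^t·E[r] = 2.817000, running G = 5.617000
t=2: π = [0.1650, 0.1660, 0.1660, 0.1840, 0.1520, 0.1670], E[r] = 3.1810, γ^t·E[r] = 2.576610, running G = 8.193610
t=3: π = [0.1637, 0.1669, 0.1699, 0.1829, 0.1515, 0.1651], E[r] = 3.1843, γ^t·E[r] = 2.321355, running G = 10.514965
t=4: π = [0.1635, 0.1666, 0.1699, 0.1840, 0.1514, 0.1645], E[r] = 3.1865, γ^t·E[r] = 2.090630, running G = 12.605595
t=5: π = [0.1634, 0.1667, 0.1702, 0.1840, 0.1514, 0.1644], E[r] = 3.1867, γ^t·E[r] = 1.881721, running G = 14.487316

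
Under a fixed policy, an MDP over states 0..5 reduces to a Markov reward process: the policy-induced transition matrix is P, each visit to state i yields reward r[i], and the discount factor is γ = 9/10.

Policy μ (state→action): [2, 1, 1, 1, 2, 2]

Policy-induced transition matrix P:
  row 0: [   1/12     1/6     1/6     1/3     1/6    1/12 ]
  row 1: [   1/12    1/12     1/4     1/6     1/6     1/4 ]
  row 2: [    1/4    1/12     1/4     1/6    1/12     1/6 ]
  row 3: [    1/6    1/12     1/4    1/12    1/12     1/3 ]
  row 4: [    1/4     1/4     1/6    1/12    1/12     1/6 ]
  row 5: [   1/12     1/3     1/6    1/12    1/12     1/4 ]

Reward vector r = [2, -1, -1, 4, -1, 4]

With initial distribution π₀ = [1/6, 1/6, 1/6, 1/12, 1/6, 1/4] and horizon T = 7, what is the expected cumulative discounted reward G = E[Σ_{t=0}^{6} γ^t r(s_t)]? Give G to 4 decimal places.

G = 6.4500

t=0: π = [0.1667, 0.1667, 0.1667, 0.0833, 0.1667, 0.2500], E[r] = 1.1667, γ^t·E[r] = 1.166667, running G = 1.166667
t=1: π = [0.1458, 0.1875, 0.2014, 0.1528, 0.1111, 0.2014], E[r] = 1.2083, γ^t·E[r] = 1.087500, running G = 2.254167
t=2: π = [0.1481, 0.1644, 0.2118, 0.1522, 0.1111, 0.2124], E[r] = 1.2674, γ^t·E[r] = 1.026563, running G = 3.280729
t=3: π = [0.1498, 0.1673, 0.2107, 0.1517, 0.1094, 0.2111], E[r] = 1.2635, γ^t·E[r] = 0.921094, running G = 4.201823
t=4: π = [0.1493, 0.1668, 0.2108, 0.1523, 0.1098, 0.2110], E[r] = 1.2644, γ^t·E[r] = 0.829580, running G = 5.031403
t=5: π = [0.1495, 0.1668, 0.2108, 0.1521, 0.1097, 0.2111], E[r] = 1.2645, γ^t·E[r] = 0.746657, running G = 5.778061
t=6: π = [0.1494, 0.1668, 0.2108, 0.1522, 0.1097, 0.2111], E[r] = 1.2644, γ^t·E[r] = 0.671966, running G = 6.450026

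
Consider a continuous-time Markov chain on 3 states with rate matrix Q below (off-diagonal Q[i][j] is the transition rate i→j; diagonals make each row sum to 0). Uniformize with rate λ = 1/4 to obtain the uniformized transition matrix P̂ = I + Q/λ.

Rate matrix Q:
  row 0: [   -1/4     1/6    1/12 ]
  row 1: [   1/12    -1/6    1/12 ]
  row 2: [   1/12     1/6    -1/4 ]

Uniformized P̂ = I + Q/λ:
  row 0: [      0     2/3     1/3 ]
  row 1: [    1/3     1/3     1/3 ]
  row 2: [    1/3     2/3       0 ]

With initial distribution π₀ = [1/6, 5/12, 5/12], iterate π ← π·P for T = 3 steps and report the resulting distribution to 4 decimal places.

π = [0.2531, 0.5031, 0.2438]

t=0: π = [0.1667, 0.4167, 0.4167]
t=1: π = [0.2778, 0.5278, 0.1944]
t=2: π = [0.2407, 0.4907, 0.2685]
t=3: π = [0.2531, 0.5031, 0.2438]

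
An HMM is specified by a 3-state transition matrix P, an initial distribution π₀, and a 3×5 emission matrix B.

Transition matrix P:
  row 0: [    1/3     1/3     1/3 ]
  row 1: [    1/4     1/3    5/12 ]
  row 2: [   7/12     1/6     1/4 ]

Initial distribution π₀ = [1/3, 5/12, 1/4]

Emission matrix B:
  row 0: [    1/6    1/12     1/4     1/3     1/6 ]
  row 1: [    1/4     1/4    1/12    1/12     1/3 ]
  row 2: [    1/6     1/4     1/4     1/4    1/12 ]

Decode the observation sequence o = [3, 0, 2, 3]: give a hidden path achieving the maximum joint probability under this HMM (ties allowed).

path = [0, 1, 2, 0]

t=0: δ = [1.111e-01, 3.472e-02, 6.250e-02]  (obs o_0=3)
t=1: δ = [6.173e-03, 9.259e-03, 6.173e-03]  ψ = [0, 0, 0]  (obs o_1=0)
t=2: δ = [9.002e-04, 2.572e-04, 9.645e-04]  ψ = [2, 1, 1]  (obs o_2=2)
t=3: δ = [1.875e-04, 2.501e-05, 7.502e-05]  ψ = [2, 0, 0]  (obs o_3=3)
backtrack: best end state = 0; path = [0, 1, 2, 0]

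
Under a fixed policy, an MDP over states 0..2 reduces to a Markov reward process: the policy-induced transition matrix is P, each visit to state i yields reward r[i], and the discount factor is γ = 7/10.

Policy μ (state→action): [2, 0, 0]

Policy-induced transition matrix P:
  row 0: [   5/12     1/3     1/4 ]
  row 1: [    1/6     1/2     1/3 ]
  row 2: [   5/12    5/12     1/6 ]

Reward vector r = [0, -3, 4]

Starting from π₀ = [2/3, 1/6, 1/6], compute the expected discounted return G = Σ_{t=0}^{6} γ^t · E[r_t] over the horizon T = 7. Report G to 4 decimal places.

t=0: π = [0.6667, 0.1667, 0.1667], E[r] = 0.1667, γ^t·E[r] = 0.166667, running G = 0.166667
t=1: π = [0.3750, 0.3750, 0.2500], E[r] = -0.1250, γ^t·E[r] = -0.087500, running G = 0.079167
t=2: π = [0.3229, 0.4167, 0.2604], E[r] = -0.2083, γ^t·E[r] = -0.102083, running G = -0.022917
t=3: π = [0.3125, 0.4245, 0.2630], E[r] = -0.2214, γ^t·E[r] = -0.075924, running G = -0.098841
t=4: π = [0.3105, 0.4260, 0.2635], E[r] = -0.2242, γ^t·E[r] = -0.053825, running G = -0.152666
t=5: π = [0.3102, 0.4263, 0.2635], E[r] = -0.2247, γ^t·E[r] = -0.037762, running G = -0.190428
t=6: π = [0.3101, 0.4263, 0.2636], E[r] = -0.2248, γ^t·E[r] = -0.026445, running G = -0.216873

G = -0.2169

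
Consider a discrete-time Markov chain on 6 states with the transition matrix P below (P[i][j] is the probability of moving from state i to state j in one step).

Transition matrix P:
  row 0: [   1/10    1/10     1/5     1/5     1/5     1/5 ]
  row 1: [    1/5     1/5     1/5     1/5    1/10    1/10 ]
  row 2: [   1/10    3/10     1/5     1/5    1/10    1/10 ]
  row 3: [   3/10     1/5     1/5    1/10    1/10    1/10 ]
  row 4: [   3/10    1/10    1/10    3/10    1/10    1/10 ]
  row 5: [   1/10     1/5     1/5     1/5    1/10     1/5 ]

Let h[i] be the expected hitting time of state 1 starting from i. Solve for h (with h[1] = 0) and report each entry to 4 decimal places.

h = [5.8282, 0.0000, 4.7108, 5.3422, 5.9396, 5.2342]

First-step conditioning: h[1] = 0; for i ≠ 1, h[i] = 1 + Σ_k P[i][k]·h[k].
  h[0] = 1 + 1/10·h[0] + 1/5·h[2] + 1/5·h[3] + 1/5·h[4] + 1/5·h[5]
  h[2] = 1 + 1/10·h[0] + 1/5·h[2] + 1/5·h[3] + 1/10·h[4] + 1/10·h[5]
  h[3] = 1 + 3/10·h[0] + 1/5·h[2] + 1/10·h[3] + 1/10·h[4] + 1/10·h[5]
  h[4] = 1 + 3/10·h[0] + 1/10·h[2] + 3/10·h[3] + 1/10·h[4] + 1/10·h[5]
  h[5] = 1 + 1/10·h[0] + 1/5·h[2] + 1/5·h[3] + 1/10·h[4] + 1/5·h[5]
Solving the 5×5 linear system over states ≠ 1 gives exactly h = [119810/20557, 0, 96840/20557, 109820/20557, 122100/20557, 107600/20557] (h[1] = 0 is the target).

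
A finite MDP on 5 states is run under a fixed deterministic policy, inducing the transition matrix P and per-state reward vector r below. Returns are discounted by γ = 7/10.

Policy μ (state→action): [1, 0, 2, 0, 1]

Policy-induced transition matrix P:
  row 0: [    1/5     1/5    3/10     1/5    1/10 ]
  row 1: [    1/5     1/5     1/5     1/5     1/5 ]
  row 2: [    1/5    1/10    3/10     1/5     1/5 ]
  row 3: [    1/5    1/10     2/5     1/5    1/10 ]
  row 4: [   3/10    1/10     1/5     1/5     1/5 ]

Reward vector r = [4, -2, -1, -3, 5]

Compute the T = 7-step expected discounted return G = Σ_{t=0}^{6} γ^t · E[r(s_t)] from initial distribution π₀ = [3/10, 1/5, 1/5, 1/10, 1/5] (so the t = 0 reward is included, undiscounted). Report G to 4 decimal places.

G = 2.3271

t=0: π = [0.3000, 0.2000, 0.2000, 0.1000, 0.2000], E[r] = 1.3000, γ^t·E[r] = 1.300000, running G = 1.300000
t=1: π = [0.2200, 0.1500, 0.2700, 0.2000, 0.1600], E[r] = 0.5100, γ^t·E[r] = 0.357000, running G = 1.657000
t=2: π = [0.2160, 0.1370, 0.2890, 0.2000, 0.1580], E[r] = 0.4910, γ^t·E[r] = 0.240590, running G = 1.897590
t=3: π = [0.2158, 0.1353, 0.2905, 0.2000, 0.1584], E[r] = 0.4941, γ^t·E[r] = 0.169476, running G = 2.067066
t=4: π = [0.2158, 0.1351, 0.2906, 0.2000, 0.1584], E[r] = 0.4946, γ^t·E[r] = 0.118756, running G = 2.185822
t=5: π = [0.2158, 0.1351, 0.2906, 0.2000, 0.1584], E[r] = 0.4946, γ^t·E[r] = 0.083129, running G = 2.268951
t=6: π = [0.2158, 0.1351, 0.2906, 0.2000, 0.1584], E[r] = 0.4946, γ^t·E[r] = 0.058190, running G = 2.327142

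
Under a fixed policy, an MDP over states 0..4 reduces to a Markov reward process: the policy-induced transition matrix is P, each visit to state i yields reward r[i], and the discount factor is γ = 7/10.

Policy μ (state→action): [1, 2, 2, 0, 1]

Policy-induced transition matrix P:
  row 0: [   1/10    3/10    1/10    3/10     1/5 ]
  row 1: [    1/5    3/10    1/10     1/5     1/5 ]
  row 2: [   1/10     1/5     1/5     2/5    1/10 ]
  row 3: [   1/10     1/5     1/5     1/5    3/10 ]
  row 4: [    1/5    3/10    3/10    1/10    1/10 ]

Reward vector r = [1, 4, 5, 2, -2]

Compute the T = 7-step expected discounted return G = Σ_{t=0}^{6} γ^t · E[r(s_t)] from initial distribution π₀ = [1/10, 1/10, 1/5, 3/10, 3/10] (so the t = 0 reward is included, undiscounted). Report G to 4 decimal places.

t=0: π = [0.1000, 0.1000, 0.2000, 0.3000, 0.3000], E[r] = 1.5000, γ^t·E[r] = 1.500000, running G = 1.500000
t=1: π = [0.1400, 0.2500, 0.2100, 0.2200, 0.1800], E[r] = 2.2700, γ^t·E[r] = 1.589000, running G = 3.089000
t=2: π = [0.1430, 0.2570, 0.1790, 0.2380, 0.1830], E[r] = 2.1760, γ^t·E[r] = 1.066240, running G = 4.155240
t=3: π = [0.1440, 0.2583, 0.1783, 0.2318, 0.1876], E[r] = 2.1571, γ^t·E[r] = 0.739885, running G = 4.895125
t=4: π = [0.1446, 0.2590, 0.1785, 0.2313, 0.1866], E[r] = 2.1626, γ^t·E[r] = 0.519245, running G = 5.414370
t=5: π = [0.1446, 0.2590, 0.1783, 0.2315, 0.1866], E[r] = 2.1619, γ^t·E[r] = 0.363352, running G = 5.777722
t=6: π = [0.1446, 0.2590, 0.1783, 0.2315, 0.1867], E[r] = 2.1618, γ^t·E[r] = 0.254328, running G = 6.032050

G = 6.0321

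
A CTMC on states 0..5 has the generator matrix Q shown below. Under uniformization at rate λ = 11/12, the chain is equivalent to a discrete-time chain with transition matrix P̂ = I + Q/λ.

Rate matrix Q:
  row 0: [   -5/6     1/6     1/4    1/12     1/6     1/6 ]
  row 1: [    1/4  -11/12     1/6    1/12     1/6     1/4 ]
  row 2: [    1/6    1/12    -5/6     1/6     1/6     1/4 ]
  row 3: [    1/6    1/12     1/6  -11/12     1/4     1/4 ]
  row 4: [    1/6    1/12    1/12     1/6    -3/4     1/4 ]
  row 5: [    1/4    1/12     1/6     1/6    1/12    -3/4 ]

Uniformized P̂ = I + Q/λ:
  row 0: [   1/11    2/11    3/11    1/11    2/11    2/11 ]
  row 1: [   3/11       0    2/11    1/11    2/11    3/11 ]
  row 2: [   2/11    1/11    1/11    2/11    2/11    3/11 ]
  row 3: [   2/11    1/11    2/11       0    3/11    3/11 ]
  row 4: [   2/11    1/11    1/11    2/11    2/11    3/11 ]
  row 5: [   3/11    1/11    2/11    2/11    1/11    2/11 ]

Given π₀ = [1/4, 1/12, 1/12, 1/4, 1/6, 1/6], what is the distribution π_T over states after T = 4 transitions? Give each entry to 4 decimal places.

t=0: π = [0.2500, 0.0833, 0.0833, 0.2500, 0.1667, 0.1667]
t=1: π = [0.1818, 0.1061, 0.1818, 0.1061, 0.1894, 0.2348]
t=2: π = [0.1963, 0.0978, 0.1646, 0.1364, 0.1701, 0.2348]
t=3: π = [0.1942, 0.0999, 0.1692, 0.1303, 0.1729, 0.2335]
t=4: π = [0.1945, 0.0995, 0.1684, 0.1314, 0.1724, 0.2338]

π = [0.1945, 0.0995, 0.1684, 0.1314, 0.1724, 0.2338]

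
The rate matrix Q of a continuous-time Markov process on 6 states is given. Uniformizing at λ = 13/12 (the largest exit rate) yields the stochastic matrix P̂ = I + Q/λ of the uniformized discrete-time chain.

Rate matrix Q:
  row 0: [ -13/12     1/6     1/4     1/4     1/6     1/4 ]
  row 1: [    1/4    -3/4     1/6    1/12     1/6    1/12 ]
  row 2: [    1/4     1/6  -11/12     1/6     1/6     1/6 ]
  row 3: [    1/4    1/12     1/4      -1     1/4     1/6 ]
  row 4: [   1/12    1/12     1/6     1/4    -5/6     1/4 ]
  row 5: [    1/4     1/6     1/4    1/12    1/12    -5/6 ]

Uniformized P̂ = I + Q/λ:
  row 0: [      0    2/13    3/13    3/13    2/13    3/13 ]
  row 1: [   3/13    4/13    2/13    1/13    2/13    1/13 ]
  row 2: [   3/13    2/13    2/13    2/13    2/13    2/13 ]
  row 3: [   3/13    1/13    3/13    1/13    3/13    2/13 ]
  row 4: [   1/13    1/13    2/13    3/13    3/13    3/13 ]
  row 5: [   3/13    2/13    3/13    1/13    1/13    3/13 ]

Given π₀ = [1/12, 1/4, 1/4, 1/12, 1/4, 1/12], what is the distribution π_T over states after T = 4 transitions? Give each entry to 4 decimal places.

π = [0.1669, 0.1540, 0.1916, 0.1426, 0.1635, 0.1814]

t=0: π = [0.0833, 0.2500, 0.2500, 0.0833, 0.2500, 0.0833]
t=1: π = [0.1731, 0.1667, 0.1731, 0.1474, 0.1731, 0.1667]
t=2: π = [0.1642, 0.1548, 0.1913, 0.1435, 0.1657, 0.1805]
t=3: π = [0.1674, 0.1539, 0.1914, 0.1424, 0.1637, 0.1812]
t=4: π = [0.1669, 0.1540, 0.1916, 0.1426, 0.1635, 0.1814]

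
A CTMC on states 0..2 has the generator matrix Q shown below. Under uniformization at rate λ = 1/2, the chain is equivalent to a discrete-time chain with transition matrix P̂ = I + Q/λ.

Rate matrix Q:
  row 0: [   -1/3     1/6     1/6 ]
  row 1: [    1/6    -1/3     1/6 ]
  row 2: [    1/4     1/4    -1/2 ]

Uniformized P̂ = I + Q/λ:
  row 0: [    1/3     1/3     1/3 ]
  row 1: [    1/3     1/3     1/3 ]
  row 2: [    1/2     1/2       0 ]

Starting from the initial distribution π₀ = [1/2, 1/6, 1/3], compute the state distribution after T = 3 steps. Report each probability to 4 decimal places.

t=0: π = [0.5000, 0.1667, 0.3333]
t=1: π = [0.3889, 0.3889, 0.2222]
t=2: π = [0.3704, 0.3704, 0.2593]
t=3: π = [0.3765, 0.3765, 0.2469]

π = [0.3765, 0.3765, 0.2469]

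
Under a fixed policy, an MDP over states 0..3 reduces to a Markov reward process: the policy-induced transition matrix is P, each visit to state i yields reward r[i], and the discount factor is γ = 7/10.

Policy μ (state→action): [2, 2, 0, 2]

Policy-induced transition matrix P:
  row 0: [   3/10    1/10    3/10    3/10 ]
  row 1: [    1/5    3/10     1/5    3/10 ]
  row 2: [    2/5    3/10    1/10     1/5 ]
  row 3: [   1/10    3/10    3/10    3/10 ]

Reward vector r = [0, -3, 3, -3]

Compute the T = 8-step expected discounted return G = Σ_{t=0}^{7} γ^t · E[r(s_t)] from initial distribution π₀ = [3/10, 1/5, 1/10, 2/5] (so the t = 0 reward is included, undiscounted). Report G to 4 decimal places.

G = -3.3745

t=0: π = [0.3000, 0.2000, 0.1000, 0.4000], E[r] = -1.5000, γ^t·E[r] = -1.500000, running G = -1.500000
t=1: π = [0.2100, 0.2400, 0.2600, 0.2900], E[r] = -0.8100, γ^t·E[r] = -0.567000, running G = -2.067000
t=2: π = [0.2440, 0.2580, 0.2240, 0.2740], E[r] = -0.9240, γ^t·E[r] = -0.452760, running G = -2.519760
t=3: π = [0.2418, 0.2512, 0.2294, 0.2776], E[r] = -0.8982, γ^t·E[r] = -0.308083, running G = -2.827843
t=4: π = [0.2423, 0.2516, 0.2290, 0.2771], E[r] = -0.8991, γ^t·E[r] = -0.215874, running G = -3.043717
t=5: π = [0.2423, 0.2515, 0.2290, 0.2771], E[r] = -0.8988, γ^t·E[r] = -0.151063, running G = -3.194780
t=6: π = [0.2423, 0.2515, 0.2290, 0.2771], E[r] = -0.8988, γ^t·E[r] = -0.105740, running G = -3.300520
t=7: π = [0.2423, 0.2515, 0.2290, 0.2771], E[r] = -0.8988, γ^t·E[r] = -0.074018, running G = -3.374538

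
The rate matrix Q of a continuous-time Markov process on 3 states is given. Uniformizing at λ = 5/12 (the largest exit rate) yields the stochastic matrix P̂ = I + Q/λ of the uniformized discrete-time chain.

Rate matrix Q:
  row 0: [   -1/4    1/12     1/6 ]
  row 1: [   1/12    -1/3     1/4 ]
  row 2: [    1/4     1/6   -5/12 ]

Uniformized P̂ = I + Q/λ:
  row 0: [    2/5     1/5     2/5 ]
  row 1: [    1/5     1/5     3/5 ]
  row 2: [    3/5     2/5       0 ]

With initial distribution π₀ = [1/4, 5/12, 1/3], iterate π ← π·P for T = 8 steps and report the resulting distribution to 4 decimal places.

π = [0.4118, 0.2648, 0.3234]

t=0: π = [0.2500, 0.4167, 0.3333]
t=1: π = [0.3833, 0.2667, 0.3500]
t=2: π = [0.4167, 0.2700, 0.3133]
t=3: π = [0.4087, 0.2627, 0.3287]
t=4: π = [0.4132, 0.2657, 0.3211]
t=5: π = [0.4111, 0.2642, 0.3247]
t=6: π = [0.4121, 0.2649, 0.3230]
t=7: π = [0.4116, 0.2646, 0.3238]
t=8: π = [0.4118, 0.2648, 0.3234]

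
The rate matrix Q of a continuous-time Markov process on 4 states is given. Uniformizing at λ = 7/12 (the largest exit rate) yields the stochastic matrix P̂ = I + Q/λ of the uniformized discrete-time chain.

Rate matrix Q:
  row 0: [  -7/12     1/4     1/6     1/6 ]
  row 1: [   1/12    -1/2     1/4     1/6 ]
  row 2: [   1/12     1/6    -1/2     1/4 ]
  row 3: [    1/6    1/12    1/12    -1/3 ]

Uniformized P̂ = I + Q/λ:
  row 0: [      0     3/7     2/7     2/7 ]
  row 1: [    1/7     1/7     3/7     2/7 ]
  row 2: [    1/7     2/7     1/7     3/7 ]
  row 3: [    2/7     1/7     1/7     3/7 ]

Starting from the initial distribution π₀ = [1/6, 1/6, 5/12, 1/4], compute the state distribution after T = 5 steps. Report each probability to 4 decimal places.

t=0: π = [0.1667, 0.1667, 0.4167, 0.2500]
t=1: π = [0.1548, 0.2500, 0.2143, 0.3810]
t=2: π = [0.1752, 0.2177, 0.2364, 0.3707]
t=3: π = [0.1708, 0.2267, 0.2301, 0.3724]
t=4: π = [0.1717, 0.2245, 0.2320, 0.3718]
t=5: π = [0.1714, 0.2251, 0.2315, 0.3720]

π = [0.1714, 0.2251, 0.2315, 0.3720]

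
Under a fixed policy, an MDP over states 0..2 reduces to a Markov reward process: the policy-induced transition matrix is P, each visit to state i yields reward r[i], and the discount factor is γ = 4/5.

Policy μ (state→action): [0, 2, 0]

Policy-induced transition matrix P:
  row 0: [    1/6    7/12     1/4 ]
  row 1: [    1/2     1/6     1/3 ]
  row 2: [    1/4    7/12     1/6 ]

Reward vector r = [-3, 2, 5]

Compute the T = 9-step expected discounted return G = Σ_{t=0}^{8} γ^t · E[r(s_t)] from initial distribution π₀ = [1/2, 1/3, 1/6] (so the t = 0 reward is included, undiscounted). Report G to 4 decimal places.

G = 3.9726

t=0: π = [0.5000, 0.3333, 0.1667], E[r] = 0.0000, γ^t·E[r] = 0.000000, running G = 0.000000
t=1: π = [0.2917, 0.4444, 0.2639], E[r] = 1.3333, γ^t·E[r] = 1.066667, running G = 1.066667
t=2: π = [0.3368, 0.3981, 0.2650], E[r] = 1.1111, γ^t·E[r] = 0.711111, running G = 1.777778
t=3: π = [0.3215, 0.4174, 0.2611], E[r] = 1.1759, γ^t·E[r] = 0.602074, running G = 2.379852
t=4: π = [0.3276, 0.4094, 0.2630], E[r] = 1.1512, γ^t·E[r] = 0.471546, running G = 2.851398
t=5: π = [0.3251, 0.4127, 0.2622], E[r] = 1.1613, γ^t·E[r] = 0.380545, running G = 3.231942
t=6: π = [0.3261, 0.4114, 0.2625], E[r] = 1.1571, γ^t·E[r] = 0.303337, running G = 3.535279
t=7: π = [0.3257, 0.4119, 0.2624], E[r] = 1.1589, γ^t·E[r] = 0.243036, running G = 3.778315
t=8: π = [0.3258, 0.4117, 0.2625], E[r] = 1.1582, γ^t·E[r] = 0.194307, running G = 3.972621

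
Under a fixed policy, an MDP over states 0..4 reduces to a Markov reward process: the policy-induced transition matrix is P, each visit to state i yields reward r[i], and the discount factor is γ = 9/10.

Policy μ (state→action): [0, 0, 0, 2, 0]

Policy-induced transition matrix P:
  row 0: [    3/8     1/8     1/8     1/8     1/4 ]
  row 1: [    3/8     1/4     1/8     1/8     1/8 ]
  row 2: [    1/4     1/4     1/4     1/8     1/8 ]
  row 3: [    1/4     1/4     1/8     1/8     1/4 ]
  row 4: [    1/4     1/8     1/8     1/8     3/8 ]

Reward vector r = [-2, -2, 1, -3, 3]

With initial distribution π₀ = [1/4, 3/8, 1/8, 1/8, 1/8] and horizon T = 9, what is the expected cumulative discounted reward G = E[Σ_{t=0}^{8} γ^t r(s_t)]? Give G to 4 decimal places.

t=0: π = [0.2500, 0.3750, 0.1250, 0.1250, 0.1250], E[r] = -1.1250, γ^t·E[r] = -1.125000, running G = -1.125000
t=1: π = [0.3281, 0.2031, 0.1406, 0.1250, 0.2031], E[r] = -0.6875, γ^t·E[r] = -0.618750, running G = -1.743750
t=2: π = [0.3164, 0.1836, 0.1426, 0.1250, 0.2324], E[r] = -0.5352, γ^t·E[r] = -0.433477, running G = -2.177227
t=3: π = [0.3125, 0.1814, 0.1428, 0.1250, 0.2383], E[r] = -0.5051, γ^t·E[r] = -0.368238, running G = -2.545464
t=4: π = [0.3117, 0.1812, 0.1429, 0.1250, 0.2393], E[r] = -0.5002, γ^t·E[r] = -0.328150, running G = -2.873614
t=5: π = [0.3116, 0.1811, 0.1429, 0.1250, 0.2394], E[r] = -0.4994, γ^t·E[r] = -0.294889, running G = -3.168503
t=6: π = [0.3116, 0.1811, 0.1429, 0.1250, 0.2394], E[r] = -0.4993, γ^t·E[r] = -0.265342, running G = -3.433846
t=7: π = [0.3116, 0.1811, 0.1429, 0.1250, 0.2394], E[r] = -0.4993, γ^t·E[r] = -0.238801, running G = -3.672647
t=8: π = [0.3116, 0.1811, 0.1429, 0.1250, 0.2394], E[r] = -0.4993, γ^t·E[r] = -0.214920, running G = -3.887567

G = -3.8876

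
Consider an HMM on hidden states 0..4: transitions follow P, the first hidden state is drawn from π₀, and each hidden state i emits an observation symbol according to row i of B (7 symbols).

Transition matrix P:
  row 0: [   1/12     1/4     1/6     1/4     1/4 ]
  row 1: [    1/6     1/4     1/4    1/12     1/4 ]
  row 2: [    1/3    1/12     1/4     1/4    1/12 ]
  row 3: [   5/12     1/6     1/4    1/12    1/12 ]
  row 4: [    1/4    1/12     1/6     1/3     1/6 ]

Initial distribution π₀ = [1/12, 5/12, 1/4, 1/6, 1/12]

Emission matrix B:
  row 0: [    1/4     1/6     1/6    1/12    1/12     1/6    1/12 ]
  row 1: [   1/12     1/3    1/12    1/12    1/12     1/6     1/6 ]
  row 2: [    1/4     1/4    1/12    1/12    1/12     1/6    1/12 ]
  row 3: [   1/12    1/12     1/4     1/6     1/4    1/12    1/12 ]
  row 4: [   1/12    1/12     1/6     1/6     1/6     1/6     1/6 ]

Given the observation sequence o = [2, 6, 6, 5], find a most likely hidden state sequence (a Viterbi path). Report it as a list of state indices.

path = [1, 4, 3, 0]

t=0: δ = [1.389e-02, 3.472e-02, 2.083e-02, 4.167e-02, 1.389e-02]  (obs o_0=2)
t=1: δ = [1.447e-03, 1.447e-03, 8.681e-04, 4.340e-04, 1.447e-03]  ψ = [3, 1, 3, 2, 1]  (obs o_1=6)
t=2: δ = [3.014e-05, 6.028e-05, 3.014e-05, 4.019e-05, 6.028e-05]  ψ = [4, 0, 1, 4, 0]  (obs o_2=6)
t=3: δ = [2.791e-06, 2.512e-06, 2.512e-06, 1.674e-06, 2.512e-06]  ψ = [3, 1, 1, 4, 1]  (obs o_3=5)
backtrack: best end state = 0; path = [1, 4, 3, 0]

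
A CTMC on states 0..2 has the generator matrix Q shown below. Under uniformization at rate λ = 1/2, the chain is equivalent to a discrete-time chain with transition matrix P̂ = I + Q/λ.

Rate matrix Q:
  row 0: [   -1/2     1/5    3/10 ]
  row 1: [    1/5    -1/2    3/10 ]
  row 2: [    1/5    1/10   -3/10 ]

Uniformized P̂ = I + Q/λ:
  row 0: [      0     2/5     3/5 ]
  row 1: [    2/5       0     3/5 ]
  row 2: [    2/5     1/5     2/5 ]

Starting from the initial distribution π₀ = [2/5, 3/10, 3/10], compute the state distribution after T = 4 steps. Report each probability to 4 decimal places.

π = [0.2886, 0.2117, 0.4997]

t=0: π = [0.4000, 0.3000, 0.3000]
t=1: π = [0.2400, 0.2200, 0.5400]
t=2: π = [0.3040, 0.2040, 0.4920]
t=3: π = [0.2784, 0.2200, 0.5016]
t=4: π = [0.2886, 0.2117, 0.4997]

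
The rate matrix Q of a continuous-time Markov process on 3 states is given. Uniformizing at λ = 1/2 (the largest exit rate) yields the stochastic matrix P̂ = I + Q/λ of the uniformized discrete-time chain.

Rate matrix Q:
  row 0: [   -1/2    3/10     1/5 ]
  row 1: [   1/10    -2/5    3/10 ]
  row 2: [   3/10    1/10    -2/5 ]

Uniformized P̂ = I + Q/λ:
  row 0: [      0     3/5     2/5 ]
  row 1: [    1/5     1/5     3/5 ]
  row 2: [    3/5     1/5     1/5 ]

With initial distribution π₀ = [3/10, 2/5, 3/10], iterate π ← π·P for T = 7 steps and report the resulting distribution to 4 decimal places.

t=0: π = [0.3000, 0.4000, 0.3000]
t=1: π = [0.2600, 0.3200, 0.4200]
t=2: π = [0.3160, 0.3040, 0.3800]
t=3: π = [0.2888, 0.3264, 0.3848]
t=4: π = [0.2962, 0.3155, 0.3883]
t=5: π = [0.2961, 0.3185, 0.3854]
t=6: π = [0.2950, 0.3184, 0.3866]
t=7: π = [0.2957, 0.3180, 0.3864]

π = [0.2957, 0.3180, 0.3864]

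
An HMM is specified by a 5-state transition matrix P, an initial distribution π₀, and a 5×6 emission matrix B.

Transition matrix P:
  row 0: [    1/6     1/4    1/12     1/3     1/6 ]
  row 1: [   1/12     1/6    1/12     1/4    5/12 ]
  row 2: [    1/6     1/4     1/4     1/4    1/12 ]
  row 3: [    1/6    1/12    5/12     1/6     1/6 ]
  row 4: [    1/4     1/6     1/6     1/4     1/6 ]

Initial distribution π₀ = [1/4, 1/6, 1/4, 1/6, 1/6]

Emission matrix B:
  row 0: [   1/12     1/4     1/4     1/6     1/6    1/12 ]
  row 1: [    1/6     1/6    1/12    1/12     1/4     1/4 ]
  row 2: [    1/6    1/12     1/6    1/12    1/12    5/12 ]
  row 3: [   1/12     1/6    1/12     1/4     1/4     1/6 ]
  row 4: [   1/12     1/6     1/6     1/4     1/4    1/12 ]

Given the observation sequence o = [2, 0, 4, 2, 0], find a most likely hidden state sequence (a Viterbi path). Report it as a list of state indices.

path = [0, 1, 4, 0, 1]

t=0: δ = [6.250e-02, 1.389e-02, 4.167e-02, 1.389e-02, 2.778e-02]  (obs o_0=2)
t=1: δ = [8.681e-04, 2.604e-03, 1.736e-03, 1.736e-03, 8.681e-04]  ψ = [0, 0, 2, 0, 0]  (obs o_1=0)
t=2: δ = [4.823e-05, 1.085e-04, 6.028e-05, 1.628e-04, 2.713e-04]  ψ = [2, 1, 3, 1, 1]  (obs o_2=4)
t=3: δ = [1.695e-05, 3.768e-06, 1.130e-05, 5.651e-06, 7.535e-06]  ψ = [4, 4, 3, 4, 1]  (obs o_3=2)
t=4: δ = [2.355e-07, 7.064e-07, 4.710e-07, 4.710e-07, 2.355e-07]  ψ = [0, 0, 2, 0, 0]  (obs o_4=0)
backtrack: best end state = 1; path = [0, 1, 4, 0, 1]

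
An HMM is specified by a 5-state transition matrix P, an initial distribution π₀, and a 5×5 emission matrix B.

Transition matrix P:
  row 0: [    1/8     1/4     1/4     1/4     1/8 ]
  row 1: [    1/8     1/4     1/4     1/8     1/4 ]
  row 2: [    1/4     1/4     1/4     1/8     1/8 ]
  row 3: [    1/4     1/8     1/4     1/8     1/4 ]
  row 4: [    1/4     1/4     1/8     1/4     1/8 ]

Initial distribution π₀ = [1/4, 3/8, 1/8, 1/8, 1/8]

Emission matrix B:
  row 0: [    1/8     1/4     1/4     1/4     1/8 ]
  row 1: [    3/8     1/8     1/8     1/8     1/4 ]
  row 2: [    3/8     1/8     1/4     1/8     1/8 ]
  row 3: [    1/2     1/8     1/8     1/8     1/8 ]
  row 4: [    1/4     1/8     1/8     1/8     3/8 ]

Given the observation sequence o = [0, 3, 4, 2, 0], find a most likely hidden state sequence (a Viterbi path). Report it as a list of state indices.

path = [1, 1, 4, 0, 3]

t=0: δ = [3.125e-02, 1.406e-01, 4.688e-02, 6.250e-02, 3.125e-02]  (obs o_0=0)
t=1: δ = [4.395e-03, 4.395e-03, 4.395e-03, 2.197e-03, 4.395e-03]  ψ = [1, 1, 1, 1, 1]  (obs o_1=3)
t=2: δ = [1.373e-04, 2.747e-04, 1.373e-04, 1.373e-04, 4.120e-04]  ψ = [2, 0, 0, 0, 1]  (obs o_2=4)
t=3: δ = [2.575e-05, 1.287e-05, 1.717e-05, 1.287e-05, 8.583e-06]  ψ = [4, 4, 1, 4, 1]  (obs o_3=2)
t=4: δ = [5.364e-07, 2.414e-06, 2.414e-06, 3.219e-06, 8.047e-07]  ψ = [2, 0, 0, 0, 0]  (obs o_4=0)
backtrack: best end state = 3; path = [1, 1, 4, 0, 3]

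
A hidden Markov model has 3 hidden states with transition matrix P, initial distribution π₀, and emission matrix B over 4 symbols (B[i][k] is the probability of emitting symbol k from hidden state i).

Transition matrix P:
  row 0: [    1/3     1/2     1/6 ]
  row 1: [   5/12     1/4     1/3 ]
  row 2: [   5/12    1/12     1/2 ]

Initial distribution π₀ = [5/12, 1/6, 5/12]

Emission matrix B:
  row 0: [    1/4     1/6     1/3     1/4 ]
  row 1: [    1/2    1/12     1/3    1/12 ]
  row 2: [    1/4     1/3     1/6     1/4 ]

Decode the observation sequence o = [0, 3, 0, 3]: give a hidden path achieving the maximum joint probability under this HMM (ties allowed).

path = [2, 0, 1, 0]

t=0: δ = [1.042e-01, 8.333e-02, 1.042e-01]  (obs o_0=0)
t=1: δ = [1.085e-02, 4.340e-03, 1.302e-02]  ψ = [2, 0, 2]  (obs o_1=3)
t=2: δ = [1.356e-03, 2.713e-03, 1.628e-03]  ψ = [2, 0, 2]  (obs o_2=0)
t=3: δ = [2.826e-04, 5.651e-05, 2.261e-04]  ψ = [1, 0, 1]  (obs o_3=3)
backtrack: best end state = 0; path = [2, 0, 1, 0]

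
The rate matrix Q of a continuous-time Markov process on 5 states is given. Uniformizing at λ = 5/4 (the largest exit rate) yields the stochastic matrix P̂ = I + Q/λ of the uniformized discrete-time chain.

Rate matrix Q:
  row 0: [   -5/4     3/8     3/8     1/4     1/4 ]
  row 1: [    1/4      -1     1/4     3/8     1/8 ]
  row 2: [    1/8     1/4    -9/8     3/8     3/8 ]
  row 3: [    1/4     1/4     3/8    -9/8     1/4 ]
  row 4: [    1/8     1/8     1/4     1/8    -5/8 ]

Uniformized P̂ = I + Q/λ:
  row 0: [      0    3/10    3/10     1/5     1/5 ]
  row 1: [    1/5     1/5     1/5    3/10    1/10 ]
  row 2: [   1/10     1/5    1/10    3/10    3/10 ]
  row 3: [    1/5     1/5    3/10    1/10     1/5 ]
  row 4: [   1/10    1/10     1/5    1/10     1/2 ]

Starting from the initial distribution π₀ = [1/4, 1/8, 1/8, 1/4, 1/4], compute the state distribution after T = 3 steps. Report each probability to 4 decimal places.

π = [0.1256, 0.1840, 0.2120, 0.1904, 0.2880]

t=0: π = [0.2500, 0.1250, 0.1250, 0.2500, 0.2500]
t=1: π = [0.1125, 0.2000, 0.2375, 0.1750, 0.2750]
t=2: π = [0.1263, 0.1838, 0.2050, 0.1988, 0.2863]
t=3: π = [0.1256, 0.1840, 0.2120, 0.1904, 0.2880]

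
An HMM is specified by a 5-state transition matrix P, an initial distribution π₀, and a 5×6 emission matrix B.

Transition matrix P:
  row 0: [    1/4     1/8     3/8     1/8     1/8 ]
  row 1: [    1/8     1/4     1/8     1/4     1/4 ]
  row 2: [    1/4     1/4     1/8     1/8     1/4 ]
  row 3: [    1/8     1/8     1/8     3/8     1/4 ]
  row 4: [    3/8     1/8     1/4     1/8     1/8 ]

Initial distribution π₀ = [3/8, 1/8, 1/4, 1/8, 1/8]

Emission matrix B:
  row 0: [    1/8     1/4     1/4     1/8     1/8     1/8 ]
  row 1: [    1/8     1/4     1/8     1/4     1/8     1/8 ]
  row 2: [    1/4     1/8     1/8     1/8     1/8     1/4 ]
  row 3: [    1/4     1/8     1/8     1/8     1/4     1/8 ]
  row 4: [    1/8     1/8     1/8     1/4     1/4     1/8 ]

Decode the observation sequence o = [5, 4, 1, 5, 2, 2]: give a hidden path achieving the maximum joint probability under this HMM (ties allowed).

path = [2, 4, 0, 2, 0, 0]

t=0: δ = [4.688e-02, 1.562e-02, 6.250e-02, 1.562e-02, 1.562e-02]  (obs o_0=5)
t=1: δ = [1.953e-03, 1.953e-03, 2.197e-03, 1.953e-03, 3.906e-03]  ψ = [2, 2, 0, 2, 2]  (obs o_1=4)
t=2: δ = [3.662e-04, 1.373e-04, 1.221e-04, 9.155e-05, 6.866e-05]  ψ = [4, 2, 4, 3, 2]  (obs o_2=1)
t=3: δ = [1.144e-05, 5.722e-06, 3.433e-05, 5.722e-06, 5.722e-06]  ψ = [0, 0, 0, 0, 0]  (obs o_3=5)
t=4: δ = [2.146e-06, 1.073e-06, 5.364e-07, 5.364e-07, 1.073e-06]  ψ = [2, 2, 0, 2, 2]  (obs o_4=2)
t=5: δ = [1.341e-07, 3.353e-08, 1.006e-07, 3.353e-08, 3.353e-08]  ψ = [0, 0, 0, 0, 0]  (obs o_5=2)
backtrack: best end state = 0; path = [2, 4, 0, 2, 0, 0]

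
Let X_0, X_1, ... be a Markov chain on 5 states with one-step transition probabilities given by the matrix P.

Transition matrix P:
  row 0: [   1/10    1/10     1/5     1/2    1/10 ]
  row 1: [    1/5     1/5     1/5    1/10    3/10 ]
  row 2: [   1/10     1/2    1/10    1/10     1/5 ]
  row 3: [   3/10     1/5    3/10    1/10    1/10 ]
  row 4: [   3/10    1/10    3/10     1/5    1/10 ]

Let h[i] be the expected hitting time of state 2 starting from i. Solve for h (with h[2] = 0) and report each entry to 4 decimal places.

First-step conditioning: h[2] = 0; for i ≠ 2, h[i] = 1 + Σ_k P[i][k]·h[k].
  h[0] = 1 + 1/10·h[0] + 1/10·h[1] + 1/2·h[3] + 1/10·h[4]
  h[1] = 1 + 1/5·h[0] + 1/5·h[1] + 1/10·h[3] + 3/10·h[4]
  h[3] = 1 + 3/10·h[0] + 1/5·h[1] + 1/10·h[3] + 1/10·h[4]
  h[4] = 1 + 3/10·h[0] + 1/10·h[1] + 1/5·h[3] + 1/10·h[4]
Solving the 4×4 linear system over states ≠ 2 gives exactly h = [13060/3157, 13240/3157, 0, 12140/3157, 12030/3157] (h[2] = 0 is the target).

h = [4.1368, 4.1939, 0.0000, 3.8454, 3.8106]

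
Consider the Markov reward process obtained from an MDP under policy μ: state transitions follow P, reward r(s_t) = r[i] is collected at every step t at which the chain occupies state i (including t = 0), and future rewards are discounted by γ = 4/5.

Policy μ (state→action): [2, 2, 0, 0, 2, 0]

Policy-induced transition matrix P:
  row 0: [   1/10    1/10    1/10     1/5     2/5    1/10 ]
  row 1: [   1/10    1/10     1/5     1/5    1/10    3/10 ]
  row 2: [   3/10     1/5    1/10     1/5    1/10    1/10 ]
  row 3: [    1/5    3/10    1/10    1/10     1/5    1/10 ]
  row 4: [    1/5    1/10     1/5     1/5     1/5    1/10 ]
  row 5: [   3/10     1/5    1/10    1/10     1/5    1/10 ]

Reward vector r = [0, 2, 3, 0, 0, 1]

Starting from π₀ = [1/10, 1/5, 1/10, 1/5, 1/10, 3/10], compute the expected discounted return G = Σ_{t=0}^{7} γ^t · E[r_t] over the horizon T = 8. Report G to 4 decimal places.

t=0: π = [0.1000, 0.2000, 0.1000, 0.2000, 0.1000, 0.3000], E[r] = 1.0000, γ^t·E[r] = 1.000000, running G = 1.000000
t=1: π = [0.2100, 0.1800, 0.1300, 0.1500, 0.1900, 0.1400], E[r] = 0.8900, γ^t·E[r] = 0.712000, running G = 1.712000
t=2: π = [0.1880, 0.1570, 0.1370, 0.1710, 0.2110, 0.1360], E[r] = 0.8610, γ^t·E[r] = 0.551040, running G = 2.263040
t=3: π = [0.1928, 0.1615, 0.1368, 0.1693, 0.2082, 0.1314], E[r] = 0.8648, γ^t·E[r] = 0.442778, running G = 2.705818
t=4: π = [0.1914, 0.1607, 0.1370, 0.1699, 0.2087, 0.1323], E[r] = 0.8646, γ^t·E[r] = 0.354128, running G = 3.059945
t=5: π = [0.1917, 0.1609, 0.1369, 0.1698, 0.2085, 0.1321], E[r] = 0.8648, γ^t·E[r] = 0.283373, running G = 3.343318
t=6: π = [0.1916, 0.1609, 0.1369, 0.1698, 0.2086, 0.1322], E[r] = 0.8647, γ^t·E[r] = 0.226686, running G = 3.570004
t=7: π = [0.1917, 0.1609, 0.1369, 0.1698, 0.2085, 0.1322], E[r] = 0.8647, γ^t·E[r] = 0.181351, running G = 3.751354

G = 3.7514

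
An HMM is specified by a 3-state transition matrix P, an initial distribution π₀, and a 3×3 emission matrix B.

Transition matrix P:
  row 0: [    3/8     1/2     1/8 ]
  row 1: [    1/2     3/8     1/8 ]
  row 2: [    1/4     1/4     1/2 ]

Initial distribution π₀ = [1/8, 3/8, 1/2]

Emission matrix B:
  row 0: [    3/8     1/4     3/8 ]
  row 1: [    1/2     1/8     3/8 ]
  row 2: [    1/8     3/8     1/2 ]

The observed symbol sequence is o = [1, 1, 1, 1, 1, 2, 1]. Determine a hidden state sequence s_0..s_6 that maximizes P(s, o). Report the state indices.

path = [2, 2, 2, 2, 2, 2, 2]

t=0: δ = [3.125e-02, 4.688e-02, 1.875e-01]  (obs o_0=1)
t=1: δ = [1.172e-02, 5.859e-03, 3.516e-02]  ψ = [2, 2, 2]  (obs o_1=1)
t=2: δ = [2.197e-03, 1.099e-03, 6.592e-03]  ψ = [2, 2, 2]  (obs o_2=1)
t=3: δ = [4.120e-04, 2.060e-04, 1.236e-03]  ψ = [2, 2, 2]  (obs o_3=1)
t=4: δ = [7.725e-05, 3.862e-05, 2.317e-04]  ψ = [2, 2, 2]  (obs o_4=1)
t=5: δ = [2.173e-05, 2.173e-05, 5.794e-05]  ψ = [2, 2, 2]  (obs o_5=2)
t=6: δ = [3.621e-06, 1.810e-06, 1.086e-05]  ψ = [2, 2, 2]  (obs o_6=1)
backtrack: best end state = 2; path = [2, 2, 2, 2, 2, 2, 2]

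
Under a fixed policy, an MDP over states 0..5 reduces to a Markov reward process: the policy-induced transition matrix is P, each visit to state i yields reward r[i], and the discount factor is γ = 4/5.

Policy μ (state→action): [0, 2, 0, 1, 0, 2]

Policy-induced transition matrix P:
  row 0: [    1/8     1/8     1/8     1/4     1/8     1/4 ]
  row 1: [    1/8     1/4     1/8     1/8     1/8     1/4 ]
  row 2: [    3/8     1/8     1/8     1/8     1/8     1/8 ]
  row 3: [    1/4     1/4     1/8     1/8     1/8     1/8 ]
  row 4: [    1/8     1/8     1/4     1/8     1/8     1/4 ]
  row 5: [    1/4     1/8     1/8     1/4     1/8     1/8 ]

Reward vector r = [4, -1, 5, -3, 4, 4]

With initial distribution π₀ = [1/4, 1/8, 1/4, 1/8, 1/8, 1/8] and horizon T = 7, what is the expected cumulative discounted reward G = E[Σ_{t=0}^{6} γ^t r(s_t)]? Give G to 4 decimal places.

t=0: π = [0.2500, 0.1250, 0.2500, 0.1250, 0.1250, 0.1250], E[r] = 2.7500, γ^t·E[r] = 2.750000, running G = 2.750000
t=1: π = [0.2188, 0.1563, 0.1406, 0.1719, 0.1250, 0.1875], E[r] = 2.1563, γ^t·E[r] = 1.725000, running G = 4.475000
t=2: π = [0.2051, 0.1660, 0.1406, 0.1758, 0.1250, 0.1875], E[r] = 2.0801, γ^t·E[r] = 1.331250, running G = 5.806250
t=3: π = [0.2056, 0.1677, 0.1406, 0.1741, 0.1250, 0.1870], E[r] = 2.0835, γ^t·E[r] = 1.066750, running G = 6.873000
t=4: π = [0.2053, 0.1677, 0.1406, 0.1741, 0.1250, 0.1873], E[r] = 2.0835, γ^t·E[r] = 0.853400, running G = 7.726400
t=5: π = [0.2053, 0.1677, 0.1406, 0.1741, 0.1250, 0.1873], E[r] = 2.0835, γ^t·E[r] = 0.682720, running G = 8.409120
t=6: π = [0.2053, 0.1677, 0.1406, 0.1741, 0.1250, 0.1873], E[r] = 2.0835, γ^t·E[r] = 0.546176, running G = 8.955296

G = 8.9553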